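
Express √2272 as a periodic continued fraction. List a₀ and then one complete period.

a₀ = ⌊√2272⌋ = 47.

[47; 1, 1, 1, 94]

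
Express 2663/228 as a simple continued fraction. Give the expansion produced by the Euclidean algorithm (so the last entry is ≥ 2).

2663 = 11×228 + 155
228 = 1×155 + 73
155 = 2×73 + 9
73 = 8×9 + 1
9 = 9×1 + 0  (stop)
So 2663/228 = [11; 1, 2, 8, 9].

[11; 1, 2, 8, 9]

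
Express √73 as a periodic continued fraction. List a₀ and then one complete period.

a₀ = ⌊√73⌋ = 8.
With m₀=0, d₀=1 and mₖ₊₁ = dₖaₖ − mₖ, dₖ₊₁ = (n − mₖ₊₁²)/dₖ, aₖ₊₁ = ⌊(a₀+mₖ₊₁)/dₖ₊₁⌋:
  k=1: m=8, d=9, a=1
  k=2: m=1, d=8, a=1
  k=3: m=7, d=3, a=5
  k=4: m=8, d=3, a=5
  k=5: m=7, d=8, a=1
  k=6: m=1, d=9, a=1
  k=7: m=8, d=1, a=16
d=1 and a=2a₀=16 at k=7, so the next step gives (m, d) = (8, 9) again — its k=1 value — and the period has length 7.

[8; 1, 1, 5, 5, 1, 1, 16]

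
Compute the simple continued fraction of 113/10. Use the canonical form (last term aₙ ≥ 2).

113 = 11×10 + 3
10 = 3×3 + 1
3 = 3×1 + 0  (stop)
So 113/10 = [11; 3, 3].

[11; 3, 3]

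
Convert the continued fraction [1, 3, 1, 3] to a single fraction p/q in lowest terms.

Using pₖ = aₖpₖ₋₁ + pₖ₋₂ and qₖ = aₖqₖ₋₁ + qₖ₋₂:
  k=0: a=1, p=1, q=1
  k=1: a=3, p=4, q=3
  k=2: a=1, p=5, q=4
  k=3: a=3, p=19, q=15

19/15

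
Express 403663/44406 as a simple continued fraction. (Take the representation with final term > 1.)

403663 = 9·44406 + 4009
44406 = 11·4009 + 307
4009 = 13·307 + 18
307 = 17·18 + 1
18 = 18·1 + 0  (stop)
So 403663/44406 = [9; 11, 13, 17, 18].

[9; 11, 13, 17, 18]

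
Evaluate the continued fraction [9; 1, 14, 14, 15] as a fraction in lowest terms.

31589/3180

Fold from the inside: start with 15/1.
  14 + 1/15 = 211/15
  14 + 15/211 = 2969/211
  1 + 211/2969 = 3180/2969
  9 + 2969/3180 = 31589/3180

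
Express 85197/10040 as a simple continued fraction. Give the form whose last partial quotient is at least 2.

85197 = 8×10040 + 4877
10040 = 2×4877 + 286
4877 = 17×286 + 15
286 = 19×15 + 1
15 = 15×1 + 0  (stop)
So 85197/10040 = [8; 2, 17, 19, 15].

[8; 2, 17, 19, 15]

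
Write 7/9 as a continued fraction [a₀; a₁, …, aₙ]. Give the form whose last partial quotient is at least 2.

7 = 0*9 + 7
9 = 1*7 + 2
7 = 3*2 + 1
2 = 2*1 + 0  (stop)
So 7/9 = [0; 1, 3, 2].

[0; 1, 3, 2]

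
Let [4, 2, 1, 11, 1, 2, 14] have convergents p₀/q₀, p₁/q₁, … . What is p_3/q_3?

152/35

Using pₖ = aₖpₖ₋₁ + pₖ₋₂, qₖ = aₖqₖ₋₁ + qₖ₋₂ (with p₋₁=1, p₋₂=0, q₋₁=0, q₋₂=1):
  k=0: a=4, p=4, q=1
  k=1: a=2, p=9, q=2
  k=2: a=1, p=13, q=3
  k=3: a=11, p=152, q=35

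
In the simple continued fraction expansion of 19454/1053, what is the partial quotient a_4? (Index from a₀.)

3

19454 = 18·1053 + 500   →  a_0 = 18
1053 = 2·500 + 53   →  a_1 = 2
500 = 9·53 + 23   →  a_2 = 9
53 = 2·23 + 7   →  a_3 = 2
23 = 3·7 + 2   →  a_4 = 3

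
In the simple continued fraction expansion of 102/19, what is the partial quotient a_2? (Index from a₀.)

1

102 = 5·19 + 7   →  a_0 = 5
19 = 2·7 + 5   →  a_1 = 2
7 = 1·5 + 2   →  a_2 = 1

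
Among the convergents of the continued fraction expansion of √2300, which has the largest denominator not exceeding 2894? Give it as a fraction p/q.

110448/2303

√2300 = [47; 1, 22, 1, 94, …] (period length 4).
Convergents:
  p_0/q_0 = 47/1
  p_1/q_1 = 48/1
  p_2/q_2 = 1103/23
  p_3/q_3 = 1151/24
  p_4/q_4 = 109297/2279
  p_5/q_5 = 110448/2303
  p_6/q_6 = 2539153/52945
q_5 = 2303 ≤ 2894 < 52945 = q_6, so the answer is 110448/2303.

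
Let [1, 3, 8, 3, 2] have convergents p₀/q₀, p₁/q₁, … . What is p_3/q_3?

103/78

Using pₖ = aₖpₖ₋₁ + pₖ₋₂, qₖ = aₖqₖ₋₁ + qₖ₋₂ (with p₋₁=1, p₋₂=0, q₋₁=0, q₋₂=1):
  k=0: a=1, p=1, q=1
  k=1: a=3, p=4, q=3
  k=2: a=8, p=33, q=25
  k=3: a=3, p=103, q=78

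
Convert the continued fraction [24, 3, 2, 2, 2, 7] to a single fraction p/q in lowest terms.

7385/304

Using pₖ = aₖpₖ₋₁ + pₖ₋₂ and qₖ = aₖqₖ₋₁ + qₖ₋₂:
  k=0: a=24, p=24, q=1
  k=1: a=3, p=73, q=3
  k=2: a=2, p=170, q=7
  k=3: a=2, p=413, q=17
  k=4: a=2, p=996, q=41
  k=5: a=7, p=7385, q=304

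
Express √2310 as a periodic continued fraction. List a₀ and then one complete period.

[48; 16, 96]

a₀ = ⌊√2310⌋ = 48.
With m₀=0, d₀=1 and mₖ₊₁ = dₖaₖ − mₖ, dₖ₊₁ = (n − mₖ₊₁²)/dₖ, aₖ₊₁ = ⌊(a₀+mₖ₊₁)/dₖ₊₁⌋:
  k=1: m=48, d=6, a=16
  k=2: m=48, d=1, a=96
d=1 and a=2a₀=96 at k=2, so the next step gives (m, d) = (48, 6) again — its k=1 value — and the period has length 2.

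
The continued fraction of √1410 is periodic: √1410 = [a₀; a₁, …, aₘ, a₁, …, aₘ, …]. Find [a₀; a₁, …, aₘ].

a₀ = ⌊√1410⌋ = 37.

[37; 1, 1, 4, 1, 1, 74]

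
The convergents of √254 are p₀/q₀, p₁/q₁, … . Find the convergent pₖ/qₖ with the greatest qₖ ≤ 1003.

√254 = [15; 1, 14, 1, 30, …] (period length 4).
Convergents:
  p_0/q_0 = 15/1
  p_1/q_1 = 16/1
  p_2/q_2 = 239/15
  p_3/q_3 = 255/16
  p_4/q_4 = 7889/495
  p_5/q_5 = 8144/511
  p_6/q_6 = 121905/7649
q_5 = 511 ≤ 1003 < 7649 = q_6, so the answer is 8144/511.

8144/511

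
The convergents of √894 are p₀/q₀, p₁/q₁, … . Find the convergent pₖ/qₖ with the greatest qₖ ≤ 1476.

√894 = [29; 1, 8, 1, 58, …] (period length 4).
Convergents:
  p_0/q_0 = 29/1
  p_1/q_1 = 30/1
  p_2/q_2 = 269/9
  p_3/q_3 = 299/10
  p_4/q_4 = 17611/589
  p_5/q_5 = 17910/599
  p_6/q_6 = 160891/5381
q_5 = 599 ≤ 1476 < 5381 = q_6, so the answer is 17910/599.

17910/599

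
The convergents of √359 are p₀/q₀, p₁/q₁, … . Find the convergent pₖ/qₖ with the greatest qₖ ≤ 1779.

13661/721

√359 = [18; 1, 17, 1, 36, …] (period length 4).
Convergents:
  p_0/q_0 = 18/1
  p_1/q_1 = 19/1
  p_2/q_2 = 341/18
  p_3/q_3 = 360/19
  p_4/q_4 = 13301/702
  p_5/q_5 = 13661/721
  p_6/q_6 = 245538/12959
q_5 = 721 ≤ 1779 < 12959 = q_6, so the answer is 13661/721.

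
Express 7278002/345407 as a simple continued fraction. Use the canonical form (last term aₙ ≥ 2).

7278002 = 21*345407 + 24455
345407 = 14*24455 + 3037
24455 = 8*3037 + 159
3037 = 19*159 + 16
159 = 9*16 + 15
16 = 1*15 + 1
15 = 15*1 + 0  (stop)
So 7278002/345407 = [21; 14, 8, 19, 9, 1, 15].

[21; 14, 8, 19, 9, 1, 15]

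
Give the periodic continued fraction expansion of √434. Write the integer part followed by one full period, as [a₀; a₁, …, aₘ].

[20; 1, 4, 1, 40]

a₀ = ⌊√434⌋ = 20.
With m₀=0, d₀=1 and mₖ₊₁ = dₖaₖ − mₖ, dₖ₊₁ = (n − mₖ₊₁²)/dₖ, aₖ₊₁ = ⌊(a₀+mₖ₊₁)/dₖ₊₁⌋:
  k=1: m=20, d=34, a=1
  k=2: m=14, d=7, a=4
  k=3: m=14, d=34, a=1
  k=4: m=20, d=1, a=40
d=1 and a=2a₀=40 at k=4, so the next step gives (m, d) = (20, 34) again — its k=1 value — and the period has length 4.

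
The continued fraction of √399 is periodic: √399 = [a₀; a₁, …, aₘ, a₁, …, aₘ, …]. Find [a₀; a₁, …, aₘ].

[19; 1, 38]

a₀ = ⌊√399⌋ = 19.
With m₀=0, d₀=1 and mₖ₊₁ = dₖaₖ − mₖ, dₖ₊₁ = (n − mₖ₊₁²)/dₖ, aₖ₊₁ = ⌊(a₀+mₖ₊₁)/dₖ₊₁⌋:
  k=1: m=19, d=38, a=1
  k=2: m=19, d=1, a=38
d=1 and a=2a₀=38 at k=2, so the next step gives (m, d) = (19, 38) again — its k=1 value — and the period has length 2.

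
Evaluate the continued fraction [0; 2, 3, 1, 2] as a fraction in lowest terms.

11/25

Using pₖ = aₖpₖ₋₁ + pₖ₋₂ and qₖ = aₖqₖ₋₁ + qₖ₋₂:
  k=0: a=0, p=0, q=1
  k=1: a=2, p=1, q=2
  k=2: a=3, p=3, q=7
  k=3: a=1, p=4, q=9
  k=4: a=2, p=11, q=25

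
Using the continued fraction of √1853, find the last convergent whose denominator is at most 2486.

√1853 = [43; 21, 1, 1, 21, 86, …] (period length 5).
Convergents:
  p_0/q_0 = 43/1
  p_1/q_1 = 904/21
  p_2/q_2 = 947/22
  p_3/q_3 = 1851/43
  p_4/q_4 = 39818/925
  p_5/q_5 = 3426199/79593
q_4 = 925 ≤ 2486 < 79593 = q_5, so the answer is 39818/925.

39818/925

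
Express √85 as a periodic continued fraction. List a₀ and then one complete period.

[9; 4, 1, 1, 4, 18]

a₀ = ⌊√85⌋ = 9.
With m₀=0, d₀=1 and mₖ₊₁ = dₖaₖ − mₖ, dₖ₊₁ = (n − mₖ₊₁²)/dₖ, aₖ₊₁ = ⌊(a₀+mₖ₊₁)/dₖ₊₁⌋:
  k=1: m=9, d=4, a=4
  k=2: m=7, d=9, a=1
  k=3: m=2, d=9, a=1
  k=4: m=7, d=4, a=4
  k=5: m=9, d=1, a=18
d=1 and a=2a₀=18 at k=5, so the next step gives (m, d) = (9, 4) again — its k=1 value — and the period has length 5.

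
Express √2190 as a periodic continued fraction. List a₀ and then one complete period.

[46; 1, 3, 1, 14, 1, 3, 1, 92]

a₀ = ⌊√2190⌋ = 46.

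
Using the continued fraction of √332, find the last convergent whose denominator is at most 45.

164/9

√332 = [18; 4, 1, 1, 8, 1, 1, 4, 36, …] (period length 8).
Convergents:
  p_0/q_0 = 18/1
  p_1/q_1 = 73/4
  p_2/q_2 = 91/5
  p_3/q_3 = 164/9
  p_4/q_4 = 1403/77
q_3 = 9 ≤ 45 < 77 = q_4, so the answer is 164/9.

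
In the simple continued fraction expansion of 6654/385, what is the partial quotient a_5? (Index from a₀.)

6654 = 17·385 + 109   →  a_0 = 17
385 = 3·109 + 58   →  a_1 = 3
109 = 1·58 + 51   →  a_2 = 1
58 = 1·51 + 7   →  a_3 = 1
51 = 7·7 + 2   →  a_4 = 7
7 = 3·2 + 1   →  a_5 = 3

3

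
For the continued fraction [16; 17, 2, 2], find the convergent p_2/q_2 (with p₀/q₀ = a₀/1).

Using pₖ = aₖpₖ₋₁ + pₖ₋₂, qₖ = aₖqₖ₋₁ + qₖ₋₂ (with p₋₁=1, p₋₂=0, q₋₁=0, q₋₂=1):
  k=0: a=16, p=16, q=1
  k=1: a=17, p=273, q=17
  k=2: a=2, p=562, q=35

562/35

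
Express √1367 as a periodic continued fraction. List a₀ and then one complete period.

[36; 1, 35, 1, 72]

a₀ = ⌊√1367⌋ = 36.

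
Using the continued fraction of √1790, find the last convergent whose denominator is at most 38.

√1790 = [42; 3, 4, 8, 4, 3, 84, …] (period length 6).
Convergents:
  p_0/q_0 = 42/1
  p_1/q_1 = 127/3
  p_2/q_2 = 550/13
  p_3/q_3 = 4527/107
q_2 = 13 ≤ 38 < 107 = q_3, so the answer is 550/13.

550/13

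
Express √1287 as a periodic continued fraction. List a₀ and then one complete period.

[35; 1, 6, 1, 70]

a₀ = ⌊√1287⌋ = 35.
With m₀=0, d₀=1 and mₖ₊₁ = dₖaₖ − mₖ, dₖ₊₁ = (n − mₖ₊₁²)/dₖ, aₖ₊₁ = ⌊(a₀+mₖ₊₁)/dₖ₊₁⌋:
  k=1: m=35, d=62, a=1
  k=2: m=27, d=9, a=6
  k=3: m=27, d=62, a=1
  k=4: m=35, d=1, a=70
d=1 and a=2a₀=70 at k=4, so the next step gives (m, d) = (35, 62) again — its k=1 value — and the period has length 4.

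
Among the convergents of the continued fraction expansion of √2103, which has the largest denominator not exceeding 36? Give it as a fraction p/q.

321/7

√2103 = [45; 1, 6, 15, 6, 1, 90, …] (period length 6).
Convergents:
  p_0/q_0 = 45/1
  p_1/q_1 = 46/1
  p_2/q_2 = 321/7
  p_3/q_3 = 4861/106
q_2 = 7 ≤ 36 < 106 = q_3, so the answer is 321/7.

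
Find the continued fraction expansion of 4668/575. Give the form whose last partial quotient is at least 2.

4668 = 8*575 + 68
575 = 8*68 + 31
68 = 2*31 + 6
31 = 5*6 + 1
6 = 6*1 + 0  (stop)
So 4668/575 = [8; 8, 2, 5, 6].

[8; 8, 2, 5, 6]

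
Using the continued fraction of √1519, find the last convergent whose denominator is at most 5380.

√1519 = [38; 1, 37, 1, 76, …] (period length 4).
Convergents:
  p_0/q_0 = 38/1
  p_1/q_1 = 39/1
  p_2/q_2 = 1481/38
  p_3/q_3 = 1520/39
  p_4/q_4 = 117001/3002
  p_5/q_5 = 118521/3041
  p_6/q_6 = 4502278/115519
q_5 = 3041 ≤ 5380 < 115519 = q_6, so the answer is 118521/3041.

118521/3041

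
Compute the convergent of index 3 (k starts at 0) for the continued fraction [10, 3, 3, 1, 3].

134/13

Using pₖ = aₖpₖ₋₁ + pₖ₋₂, qₖ = aₖqₖ₋₁ + qₖ₋₂ (with p₋₁=1, p₋₂=0, q₋₁=0, q₋₂=1):
  k=0: a=10, p=10, q=1
  k=1: a=3, p=31, q=3
  k=2: a=3, p=103, q=10
  k=3: a=1, p=134, q=13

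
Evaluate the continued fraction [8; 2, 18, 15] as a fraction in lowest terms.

4727/557

Using pₖ = aₖpₖ₋₁ + pₖ₋₂ and qₖ = aₖqₖ₋₁ + qₖ₋₂:
  k=0: a=8, p=8, q=1
  k=1: a=2, p=17, q=2
  k=2: a=18, p=314, q=37
  k=3: a=15, p=4727, q=557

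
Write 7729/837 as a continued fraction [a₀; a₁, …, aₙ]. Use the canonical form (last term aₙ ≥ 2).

[9; 4, 3, 1, 2, 3, 5]

7729 = 9*837 + 196
837 = 4*196 + 53
196 = 3*53 + 37
53 = 1*37 + 16
37 = 2*16 + 5
16 = 3*5 + 1
5 = 5*1 + 0  (stop)
So 7729/837 = [9; 4, 3, 1, 2, 3, 5].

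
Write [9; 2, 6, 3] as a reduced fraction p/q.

388/41

Using pₖ = aₖpₖ₋₁ + pₖ₋₂ and qₖ = aₖqₖ₋₁ + qₖ₋₂:
  k=0: a=9, p=9, q=1
  k=1: a=2, p=19, q=2
  k=2: a=6, p=123, q=13
  k=3: a=3, p=388, q=41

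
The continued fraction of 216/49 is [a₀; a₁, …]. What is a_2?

216 = 4·49 + 20   →  a_0 = 4
49 = 2·20 + 9   →  a_1 = 2
20 = 2·9 + 2   →  a_2 = 2

2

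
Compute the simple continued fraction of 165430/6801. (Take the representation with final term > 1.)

165430 = 24×6801 + 2206
6801 = 3×2206 + 183
2206 = 12×183 + 10
183 = 18×10 + 3
10 = 3×3 + 1
3 = 3×1 + 0  (stop)
So 165430/6801 = [24; 3, 12, 18, 3, 3].

[24; 3, 12, 18, 3, 3]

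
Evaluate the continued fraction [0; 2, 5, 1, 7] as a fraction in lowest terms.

47/102

Fold from the inside: start with 7/1.
  1 + 1/7 = 8/7
  5 + 7/8 = 47/8
  2 + 8/47 = 102/47
  0 + 47/102 = 47/102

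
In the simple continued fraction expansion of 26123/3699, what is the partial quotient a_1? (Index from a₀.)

26123 = 7·3699 + 230   →  a_0 = 7
3699 = 16·230 + 19   →  a_1 = 16

16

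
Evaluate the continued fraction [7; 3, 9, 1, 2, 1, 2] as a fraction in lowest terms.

2431/332

Using pₖ = aₖpₖ₋₁ + pₖ₋₂ and qₖ = aₖqₖ₋₁ + qₖ₋₂:
  k=0: a=7, p=7, q=1
  k=1: a=3, p=22, q=3
  k=2: a=9, p=205, q=28
  k=3: a=1, p=227, q=31
  k=4: a=2, p=659, q=90
  k=5: a=1, p=886, q=121
  k=6: a=2, p=2431, q=332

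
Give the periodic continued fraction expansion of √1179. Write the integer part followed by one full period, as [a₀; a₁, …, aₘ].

[34; 2, 1, 33, 1, 2, 68]

a₀ = ⌊√1179⌋ = 34.
With m₀=0, d₀=1 and mₖ₊₁ = dₖaₖ − mₖ, dₖ₊₁ = (n − mₖ₊₁²)/dₖ, aₖ₊₁ = ⌊(a₀+mₖ₊₁)/dₖ₊₁⌋:
  k=1: m=34, d=23, a=2
  k=2: m=12, d=45, a=1
  k=3: m=33, d=2, a=33
  k=4: m=33, d=45, a=1
  k=5: m=12, d=23, a=2
  k=6: m=34, d=1, a=68
d=1 and a=2a₀=68 at k=6, so the next step gives (m, d) = (34, 23) again — its k=1 value — and the period has length 6.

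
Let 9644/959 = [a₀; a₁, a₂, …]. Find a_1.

9644 = 10·959 + 54   →  a_0 = 10
959 = 17·54 + 41   →  a_1 = 17

17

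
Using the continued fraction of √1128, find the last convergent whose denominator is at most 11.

168/5

√1128 = [33; 1, 1, 2, 2, 2, 1, 1, 66, …] (period length 8).
Convergents:
  p_0/q_0 = 33/1
  p_1/q_1 = 34/1
  p_2/q_2 = 67/2
  p_3/q_3 = 168/5
  p_4/q_4 = 403/12
q_3 = 5 ≤ 11 < 12 = q_4, so the answer is 168/5.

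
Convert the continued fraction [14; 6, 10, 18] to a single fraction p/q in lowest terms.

15637/1104

Fold from the inside: start with 18/1.
  10 + 1/18 = 181/18
  6 + 18/181 = 1104/181
  14 + 181/1104 = 15637/1104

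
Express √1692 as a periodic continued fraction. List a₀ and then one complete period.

a₀ = ⌊√1692⌋ = 41.

[41; 7, 2, 7, 82]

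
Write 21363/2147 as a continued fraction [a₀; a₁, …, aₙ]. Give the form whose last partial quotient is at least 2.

21363 = 9*2147 + 2040
2147 = 1*2040 + 107
2040 = 19*107 + 7
107 = 15*7 + 2
7 = 3*2 + 1
2 = 2*1 + 0  (stop)
So 21363/2147 = [9; 1, 19, 15, 3, 2].

[9; 1, 19, 15, 3, 2]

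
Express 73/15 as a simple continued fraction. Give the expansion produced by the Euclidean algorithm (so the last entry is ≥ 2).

73 = 4*15 + 13
15 = 1*13 + 2
13 = 6*2 + 1
2 = 2*1 + 0  (stop)
So 73/15 = [4; 1, 6, 2].

[4; 1, 6, 2]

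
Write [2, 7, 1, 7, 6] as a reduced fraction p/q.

Fold from the inside: start with 6/1.
  7 + 1/6 = 43/6
  1 + 6/43 = 49/43
  7 + 43/49 = 386/49
  2 + 49/386 = 821/386

821/386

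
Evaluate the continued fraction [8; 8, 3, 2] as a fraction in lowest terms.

Using pₖ = aₖpₖ₋₁ + pₖ₋₂ and qₖ = aₖqₖ₋₁ + qₖ₋₂:
  k=0: a=8, p=8, q=1
  k=1: a=8, p=65, q=8
  k=2: a=3, p=203, q=25
  k=3: a=2, p=471, q=58

471/58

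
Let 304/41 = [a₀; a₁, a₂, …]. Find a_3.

304 = 7·41 + 17   →  a_0 = 7
41 = 2·17 + 7   →  a_1 = 2
17 = 2·7 + 3   →  a_2 = 2
7 = 2·3 + 1   →  a_3 = 2

2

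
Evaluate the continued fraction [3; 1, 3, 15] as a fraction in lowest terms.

Fold from the inside: start with 15/1.
  3 + 1/15 = 46/15
  1 + 15/46 = 61/46
  3 + 46/61 = 229/61

229/61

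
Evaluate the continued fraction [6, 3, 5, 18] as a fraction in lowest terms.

Fold from the inside: start with 18/1.
  5 + 1/18 = 91/18
  3 + 18/91 = 291/91
  6 + 91/291 = 1837/291

1837/291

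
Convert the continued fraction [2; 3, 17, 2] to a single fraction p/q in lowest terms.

249/107

Using pₖ = aₖpₖ₋₁ + pₖ₋₂ and qₖ = aₖqₖ₋₁ + qₖ₋₂:
  k=0: a=2, p=2, q=1
  k=1: a=3, p=7, q=3
  k=2: a=17, p=121, q=52
  k=3: a=2, p=249, q=107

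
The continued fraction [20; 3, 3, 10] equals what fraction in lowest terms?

Using pₖ = aₖpₖ₋₁ + pₖ₋₂ and qₖ = aₖqₖ₋₁ + qₖ₋₂:
  k=0: a=20, p=20, q=1
  k=1: a=3, p=61, q=3
  k=2: a=3, p=203, q=10
  k=3: a=10, p=2091, q=103

2091/103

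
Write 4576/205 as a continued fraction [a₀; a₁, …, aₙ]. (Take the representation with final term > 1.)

4576 = 22*205 + 66
205 = 3*66 + 7
66 = 9*7 + 3
7 = 2*3 + 1
3 = 3*1 + 0  (stop)
So 4576/205 = [22; 3, 9, 2, 3].

[22; 3, 9, 2, 3]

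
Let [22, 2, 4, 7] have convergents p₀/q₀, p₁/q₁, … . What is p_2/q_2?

202/9

Using pₖ = aₖpₖ₋₁ + pₖ₋₂, qₖ = aₖqₖ₋₁ + qₖ₋₂ (with p₋₁=1, p₋₂=0, q₋₁=0, q₋₂=1):
  k=0: a=22, p=22, q=1
  k=1: a=2, p=45, q=2
  k=2: a=4, p=202, q=9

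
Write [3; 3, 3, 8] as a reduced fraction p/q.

274/83

Using pₖ = aₖpₖ₋₁ + pₖ₋₂ and qₖ = aₖqₖ₋₁ + qₖ₋₂:
  k=0: a=3, p=3, q=1
  k=1: a=3, p=10, q=3
  k=2: a=3, p=33, q=10
  k=3: a=8, p=274, q=83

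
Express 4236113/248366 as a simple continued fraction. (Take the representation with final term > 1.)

[17; 17, 1, 7, 3, 4, 18, 7]

4236113 = 17·248366 + 13891
248366 = 17·13891 + 12219
13891 = 1·12219 + 1672
12219 = 7·1672 + 515
1672 = 3·515 + 127
515 = 4·127 + 7
127 = 18·7 + 1
7 = 7·1 + 0  (stop)
So 4236113/248366 = [17; 17, 1, 7, 3, 4, 18, 7].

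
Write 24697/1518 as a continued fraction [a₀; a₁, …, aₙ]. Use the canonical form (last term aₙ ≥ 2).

[16; 3, 1, 2, 2, 6, 1, 7]

24697 = 16*1518 + 409
1518 = 3*409 + 291
409 = 1*291 + 118
291 = 2*118 + 55
118 = 2*55 + 8
55 = 6*8 + 7
8 = 1*7 + 1
7 = 7*1 + 0  (stop)
So 24697/1518 = [16; 3, 1, 2, 2, 6, 1, 7].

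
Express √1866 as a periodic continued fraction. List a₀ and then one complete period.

[43; 5, 14, 5, 86]

a₀ = ⌊√1866⌋ = 43.
With m₀=0, d₀=1 and mₖ₊₁ = dₖaₖ − mₖ, dₖ₊₁ = (n − mₖ₊₁²)/dₖ, aₖ₊₁ = ⌊(a₀+mₖ₊₁)/dₖ₊₁⌋:
  k=1: m=43, d=17, a=5
  k=2: m=42, d=6, a=14
  k=3: m=42, d=17, a=5
  k=4: m=43, d=1, a=86
d=1 and a=2a₀=86 at k=4, so the next step gives (m, d) = (43, 17) again — its k=1 value — and the period has length 4.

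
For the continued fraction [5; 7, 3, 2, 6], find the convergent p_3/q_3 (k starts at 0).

Using pₖ = aₖpₖ₋₁ + pₖ₋₂, qₖ = aₖqₖ₋₁ + qₖ₋₂ (with p₋₁=1, p₋₂=0, q₋₁=0, q₋₂=1):
  k=0: a=5, p=5, q=1
  k=1: a=7, p=36, q=7
  k=2: a=3, p=113, q=22
  k=3: a=2, p=262, q=51

262/51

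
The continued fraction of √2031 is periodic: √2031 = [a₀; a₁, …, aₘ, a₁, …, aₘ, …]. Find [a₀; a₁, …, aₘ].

a₀ = ⌊√2031⌋ = 45.
With m₀=0, d₀=1 and mₖ₊₁ = dₖaₖ − mₖ, dₖ₊₁ = (n − mₖ₊₁²)/dₖ, aₖ₊₁ = ⌊(a₀+mₖ₊₁)/dₖ₊₁⌋:
  k=1: m=45, d=6, a=15
  k=2: m=45, d=1, a=90
d=1 and a=2a₀=90 at k=2, so the next step gives (m, d) = (45, 6) again — its k=1 value — and the period has length 2.

[45; 15, 90]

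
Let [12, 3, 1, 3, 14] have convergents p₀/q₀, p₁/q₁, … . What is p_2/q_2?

Using pₖ = aₖpₖ₋₁ + pₖ₋₂, qₖ = aₖqₖ₋₁ + qₖ₋₂ (with p₋₁=1, p₋₂=0, q₋₁=0, q₋₂=1):
  k=0: a=12, p=12, q=1
  k=1: a=3, p=37, q=3
  k=2: a=1, p=49, q=4

49/4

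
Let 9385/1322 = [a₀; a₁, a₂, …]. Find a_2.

10

9385 = 7·1322 + 131   →  a_0 = 7
1322 = 10·131 + 12   →  a_1 = 10
131 = 10·12 + 11   →  a_2 = 10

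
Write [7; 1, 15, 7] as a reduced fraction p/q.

897/113

Using pₖ = aₖpₖ₋₁ + pₖ₋₂ and qₖ = aₖqₖ₋₁ + qₖ₋₂:
  k=0: a=7, p=7, q=1
  k=1: a=1, p=8, q=1
  k=2: a=15, p=127, q=16
  k=3: a=7, p=897, q=113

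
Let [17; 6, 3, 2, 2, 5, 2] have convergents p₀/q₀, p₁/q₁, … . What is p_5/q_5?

9935/579

Using pₖ = aₖpₖ₋₁ + pₖ₋₂, qₖ = aₖqₖ₋₁ + qₖ₋₂ (with p₋₁=1, p₋₂=0, q₋₁=0, q₋₂=1):
  k=0: a=17, p=17, q=1
  k=1: a=6, p=103, q=6
  k=2: a=3, p=326, q=19
  k=3: a=2, p=755, q=44
  k=4: a=2, p=1836, q=107
  k=5: a=5, p=9935, q=579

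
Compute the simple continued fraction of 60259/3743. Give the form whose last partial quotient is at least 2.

60259 = 16·3743 + 371
3743 = 10·371 + 33
371 = 11·33 + 8
33 = 4·8 + 1
8 = 8·1 + 0  (stop)
So 60259/3743 = [16; 10, 11, 4, 8].

[16; 10, 11, 4, 8]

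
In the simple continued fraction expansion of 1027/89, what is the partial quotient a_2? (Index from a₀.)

1

1027 = 11·89 + 48   →  a_0 = 11
89 = 1·48 + 41   →  a_1 = 1
48 = 1·41 + 7   →  a_2 = 1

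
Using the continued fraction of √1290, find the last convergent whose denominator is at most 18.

√1290 = [35; 1, 10, 1, 70, …] (period length 4).
Convergents:
  p_0/q_0 = 35/1
  p_1/q_1 = 36/1
  p_2/q_2 = 395/11
  p_3/q_3 = 431/12
  p_4/q_4 = 30565/851
q_3 = 12 ≤ 18 < 851 = q_4, so the answer is 431/12.

431/12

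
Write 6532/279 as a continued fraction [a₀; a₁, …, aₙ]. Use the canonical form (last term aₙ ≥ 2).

[23; 2, 2, 2, 1, 7, 2]

6532 = 23·279 + 115
279 = 2·115 + 49
115 = 2·49 + 17
49 = 2·17 + 15
17 = 1·15 + 2
15 = 7·2 + 1
2 = 2·1 + 0  (stop)
So 6532/279 = [23; 2, 2, 2, 1, 7, 2].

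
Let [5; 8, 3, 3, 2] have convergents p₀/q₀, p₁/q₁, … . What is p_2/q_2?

Using pₖ = aₖpₖ₋₁ + pₖ₋₂, qₖ = aₖqₖ₋₁ + qₖ₋₂ (with p₋₁=1, p₋₂=0, q₋₁=0, q₋₂=1):
  k=0: a=5, p=5, q=1
  k=1: a=8, p=41, q=8
  k=2: a=3, p=128, q=25

128/25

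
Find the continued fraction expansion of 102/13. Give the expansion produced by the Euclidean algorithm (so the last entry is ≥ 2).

102 = 7×13 + 11
13 = 1×11 + 2
11 = 5×2 + 1
2 = 2×1 + 0  (stop)
So 102/13 = [7; 1, 5, 2].

[7; 1, 5, 2]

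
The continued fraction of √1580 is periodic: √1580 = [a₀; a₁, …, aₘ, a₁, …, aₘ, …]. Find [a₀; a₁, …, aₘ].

[39; 1, 2, 1, 78]

a₀ = ⌊√1580⌋ = 39.
With m₀=0, d₀=1 and mₖ₊₁ = dₖaₖ − mₖ, dₖ₊₁ = (n − mₖ₊₁²)/dₖ, aₖ₊₁ = ⌊(a₀+mₖ₊₁)/dₖ₊₁⌋:
  k=1: m=39, d=59, a=1
  k=2: m=20, d=20, a=2
  k=3: m=20, d=59, a=1
  k=4: m=39, d=1, a=78
d=1 and a=2a₀=78 at k=4, so the next step gives (m, d) = (39, 59) again — its k=1 value — and the period has length 4.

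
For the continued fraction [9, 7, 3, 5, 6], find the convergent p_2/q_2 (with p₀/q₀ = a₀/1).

Using pₖ = aₖpₖ₋₁ + pₖ₋₂, qₖ = aₖqₖ₋₁ + qₖ₋₂ (with p₋₁=1, p₋₂=0, q₋₁=0, q₋₂=1):
  k=0: a=9, p=9, q=1
  k=1: a=7, p=64, q=7
  k=2: a=3, p=201, q=22

201/22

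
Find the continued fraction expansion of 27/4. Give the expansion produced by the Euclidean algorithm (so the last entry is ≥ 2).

[6; 1, 3]

27 = 6·4 + 3
4 = 1·3 + 1
3 = 3·1 + 0  (stop)
So 27/4 = [6; 1, 3].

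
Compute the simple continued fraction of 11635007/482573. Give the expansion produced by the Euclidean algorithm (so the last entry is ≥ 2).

[24; 9, 16, 4, 16, 7, 7]

11635007 = 24×482573 + 53255
482573 = 9×53255 + 3278
53255 = 16×3278 + 807
3278 = 4×807 + 50
807 = 16×50 + 7
50 = 7×7 + 1
7 = 7×1 + 0  (stop)
So 11635007/482573 = [24; 9, 16, 4, 16, 7, 7].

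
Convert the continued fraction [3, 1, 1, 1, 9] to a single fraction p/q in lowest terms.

106/29

Using pₖ = aₖpₖ₋₁ + pₖ₋₂ and qₖ = aₖqₖ₋₁ + qₖ₋₂:
  k=0: a=3, p=3, q=1
  k=1: a=1, p=4, q=1
  k=2: a=1, p=7, q=2
  k=3: a=1, p=11, q=3
  k=4: a=9, p=106, q=29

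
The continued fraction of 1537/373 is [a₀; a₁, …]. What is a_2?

3

1537 = 4·373 + 45   →  a_0 = 4
373 = 8·45 + 13   →  a_1 = 8
45 = 3·13 + 6   →  a_2 = 3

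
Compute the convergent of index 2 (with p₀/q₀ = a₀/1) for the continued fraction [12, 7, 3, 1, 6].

Using pₖ = aₖpₖ₋₁ + pₖ₋₂, qₖ = aₖqₖ₋₁ + qₖ₋₂ (with p₋₁=1, p₋₂=0, q₋₁=0, q₋₂=1):
  k=0: a=12, p=12, q=1
  k=1: a=7, p=85, q=7
  k=2: a=3, p=267, q=22

267/22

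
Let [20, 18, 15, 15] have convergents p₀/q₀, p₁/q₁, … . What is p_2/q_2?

Using pₖ = aₖpₖ₋₁ + pₖ₋₂, qₖ = aₖqₖ₋₁ + qₖ₋₂ (with p₋₁=1, p₋₂=0, q₋₁=0, q₋₂=1):
  k=0: a=20, p=20, q=1
  k=1: a=18, p=361, q=18
  k=2: a=15, p=5435, q=271

5435/271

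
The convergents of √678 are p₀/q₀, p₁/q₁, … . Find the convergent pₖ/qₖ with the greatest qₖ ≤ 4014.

√678 = [26; 26, 52, …] (period length 2).
Convergents:
  p_0/q_0 = 26/1
  p_1/q_1 = 677/26
  p_2/q_2 = 35230/1353
  p_3/q_3 = 916657/35204
q_2 = 1353 ≤ 4014 < 35204 = q_3, so the answer is 35230/1353.

35230/1353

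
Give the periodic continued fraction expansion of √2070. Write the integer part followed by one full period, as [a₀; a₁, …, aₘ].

[45; 2, 90]

a₀ = ⌊√2070⌋ = 45.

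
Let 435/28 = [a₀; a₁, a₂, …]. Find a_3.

435 = 15·28 + 15   →  a_0 = 15
28 = 1·15 + 13   →  a_1 = 1
15 = 1·13 + 2   →  a_2 = 1
13 = 6·2 + 1   →  a_3 = 6

6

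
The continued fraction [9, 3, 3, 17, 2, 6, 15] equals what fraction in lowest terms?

325436/34991

Using pₖ = aₖpₖ₋₁ + pₖ₋₂ and qₖ = aₖqₖ₋₁ + qₖ₋₂:
  k=0: a=9, p=9, q=1
  k=1: a=3, p=28, q=3
  k=2: a=3, p=93, q=10
  k=3: a=17, p=1609, q=173
  k=4: a=2, p=3311, q=356
  k=5: a=6, p=21475, q=2309
  k=6: a=15, p=325436, q=34991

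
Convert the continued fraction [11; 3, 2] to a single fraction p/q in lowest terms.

79/7

Using pₖ = aₖpₖ₋₁ + pₖ₋₂ and qₖ = aₖqₖ₋₁ + qₖ₋₂:
  k=0: a=11, p=11, q=1
  k=1: a=3, p=34, q=3
  k=2: a=2, p=79, q=7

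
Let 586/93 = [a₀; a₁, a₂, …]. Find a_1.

3

586 = 6·93 + 28   →  a_0 = 6
93 = 3·28 + 9   →  a_1 = 3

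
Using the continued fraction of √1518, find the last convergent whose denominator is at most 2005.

√1518 = [38; 1, 24, 1, 76, …] (period length 4).
Convergents:
  p_0/q_0 = 38/1
  p_1/q_1 = 39/1
  p_2/q_2 = 974/25
  p_3/q_3 = 1013/26
  p_4/q_4 = 77962/2001
  p_5/q_5 = 78975/2027
q_4 = 2001 ≤ 2005 < 2027 = q_5, so the answer is 77962/2001.

77962/2001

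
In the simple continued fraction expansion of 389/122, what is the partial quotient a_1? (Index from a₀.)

5

389 = 3·122 + 23   →  a_0 = 3
122 = 5·23 + 7   →  a_1 = 5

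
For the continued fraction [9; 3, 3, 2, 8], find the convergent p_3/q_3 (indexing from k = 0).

214/23

Using pₖ = aₖpₖ₋₁ + pₖ₋₂, qₖ = aₖqₖ₋₁ + qₖ₋₂ (with p₋₁=1, p₋₂=0, q₋₁=0, q₋₂=1):
  k=0: a=9, p=9, q=1
  k=1: a=3, p=28, q=3
  k=2: a=3, p=93, q=10
  k=3: a=2, p=214, q=23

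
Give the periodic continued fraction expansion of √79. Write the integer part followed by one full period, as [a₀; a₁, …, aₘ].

[8; 1, 7, 1, 16]

a₀ = ⌊√79⌋ = 8.
With m₀=0, d₀=1 and mₖ₊₁ = dₖaₖ − mₖ, dₖ₊₁ = (n − mₖ₊₁²)/dₖ, aₖ₊₁ = ⌊(a₀+mₖ₊₁)/dₖ₊₁⌋:
  k=1: m=8, d=15, a=1
  k=2: m=7, d=2, a=7
  k=3: m=7, d=15, a=1
  k=4: m=8, d=1, a=16
d=1 and a=2a₀=16 at k=4, so the next step gives (m, d) = (8, 15) again — its k=1 value — and the period has length 4.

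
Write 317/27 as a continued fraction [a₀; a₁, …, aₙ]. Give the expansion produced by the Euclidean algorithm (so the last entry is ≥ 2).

[11; 1, 2, 1, 6]

317 = 11*27 + 20
27 = 1*20 + 7
20 = 2*7 + 6
7 = 1*6 + 1
6 = 6*1 + 0  (stop)
So 317/27 = [11; 1, 2, 1, 6].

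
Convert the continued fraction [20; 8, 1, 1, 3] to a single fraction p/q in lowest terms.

Using pₖ = aₖpₖ₋₁ + pₖ₋₂ and qₖ = aₖqₖ₋₁ + qₖ₋₂:
  k=0: a=20, p=20, q=1
  k=1: a=8, p=161, q=8
  k=2: a=1, p=181, q=9
  k=3: a=1, p=342, q=17
  k=4: a=3, p=1207, q=60

1207/60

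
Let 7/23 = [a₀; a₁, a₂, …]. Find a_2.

3

7 = 0·23 + 7   →  a_0 = 0
23 = 3·7 + 2   →  a_1 = 3
7 = 3·2 + 1   →  a_2 = 3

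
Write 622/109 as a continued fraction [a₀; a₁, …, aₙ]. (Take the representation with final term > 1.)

[5; 1, 2, 2, 2, 6]

622 = 5×109 + 77
109 = 1×77 + 32
77 = 2×32 + 13
32 = 2×13 + 6
13 = 2×6 + 1
6 = 6×1 + 0  (stop)
So 622/109 = [5; 1, 2, 2, 2, 6].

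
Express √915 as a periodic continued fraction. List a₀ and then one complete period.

a₀ = ⌊√915⌋ = 30.
With m₀=0, d₀=1 and mₖ₊₁ = dₖaₖ − mₖ, dₖ₊₁ = (n − mₖ₊₁²)/dₖ, aₖ₊₁ = ⌊(a₀+mₖ₊₁)/dₖ₊₁⌋:
  k=1: m=30, d=15, a=4
  k=2: m=30, d=1, a=60
d=1 and a=2a₀=60 at k=2, so the next step gives (m, d) = (30, 15) again — its k=1 value — and the period has length 2.

[30; 4, 60]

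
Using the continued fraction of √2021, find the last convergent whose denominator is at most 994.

43472/967

√2021 = [44; 1, 21, 2, 21, 1, 88, …] (period length 6).
Convergents:
  p_0/q_0 = 44/1
  p_1/q_1 = 45/1
  p_2/q_2 = 989/22
  p_3/q_3 = 2023/45
  p_4/q_4 = 43472/967
  p_5/q_5 = 45495/1012
q_4 = 967 ≤ 994 < 1012 = q_5, so the answer is 43472/967.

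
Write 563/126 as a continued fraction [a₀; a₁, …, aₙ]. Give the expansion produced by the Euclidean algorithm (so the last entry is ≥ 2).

[4; 2, 7, 2, 1, 2]

563 = 4*126 + 59
126 = 2*59 + 8
59 = 7*8 + 3
8 = 2*3 + 2
3 = 1*2 + 1
2 = 2*1 + 0  (stop)
So 563/126 = [4; 2, 7, 2, 1, 2].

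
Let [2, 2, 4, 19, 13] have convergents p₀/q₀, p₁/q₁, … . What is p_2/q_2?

Using pₖ = aₖpₖ₋₁ + pₖ₋₂, qₖ = aₖqₖ₋₁ + qₖ₋₂ (with p₋₁=1, p₋₂=0, q₋₁=0, q₋₂=1):
  k=0: a=2, p=2, q=1
  k=1: a=2, p=5, q=2
  k=2: a=4, p=22, q=9

22/9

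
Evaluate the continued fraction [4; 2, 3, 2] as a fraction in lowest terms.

Fold from the inside: start with 2/1.
  3 + 1/2 = 7/2
  2 + 2/7 = 16/7
  4 + 7/16 = 71/16

71/16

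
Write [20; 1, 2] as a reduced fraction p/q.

62/3

Fold from the inside: start with 2/1.
  1 + 1/2 = 3/2
  20 + 2/3 = 62/3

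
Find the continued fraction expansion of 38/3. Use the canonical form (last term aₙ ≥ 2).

38 = 12·3 + 2
3 = 1·2 + 1
2 = 2·1 + 0  (stop)
So 38/3 = [12; 1, 2].

[12; 1, 2]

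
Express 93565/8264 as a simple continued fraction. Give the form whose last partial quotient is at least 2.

93565 = 11×8264 + 2661
8264 = 3×2661 + 281
2661 = 9×281 + 132
281 = 2×132 + 17
132 = 7×17 + 13
17 = 1×13 + 4
13 = 3×4 + 1
4 = 4×1 + 0  (stop)
So 93565/8264 = [11; 3, 9, 2, 7, 1, 3, 4].

[11; 3, 9, 2, 7, 1, 3, 4]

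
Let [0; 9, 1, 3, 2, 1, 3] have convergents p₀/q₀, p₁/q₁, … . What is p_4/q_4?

9/88

Using pₖ = aₖpₖ₋₁ + pₖ₋₂, qₖ = aₖqₖ₋₁ + qₖ₋₂ (with p₋₁=1, p₋₂=0, q₋₁=0, q₋₂=1):
  k=0: a=0, p=0, q=1
  k=1: a=9, p=1, q=9
  k=2: a=1, p=1, q=10
  k=3: a=3, p=4, q=39
  k=4: a=2, p=9, q=88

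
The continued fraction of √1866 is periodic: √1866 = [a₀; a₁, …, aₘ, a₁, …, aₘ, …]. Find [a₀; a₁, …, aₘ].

[43; 5, 14, 5, 86]

a₀ = ⌊√1866⌋ = 43.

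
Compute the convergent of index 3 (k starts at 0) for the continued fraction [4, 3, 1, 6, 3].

115/27

Using pₖ = aₖpₖ₋₁ + pₖ₋₂, qₖ = aₖqₖ₋₁ + qₖ₋₂ (with p₋₁=1, p₋₂=0, q₋₁=0, q₋₂=1):
  k=0: a=4, p=4, q=1
  k=1: a=3, p=13, q=3
  k=2: a=1, p=17, q=4
  k=3: a=6, p=115, q=27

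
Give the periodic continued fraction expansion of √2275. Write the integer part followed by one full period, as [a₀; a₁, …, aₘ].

a₀ = ⌊√2275⌋ = 47.
With m₀=0, d₀=1 and mₖ₊₁ = dₖaₖ − mₖ, dₖ₊₁ = (n − mₖ₊₁²)/dₖ, aₖ₊₁ = ⌊(a₀+mₖ₊₁)/dₖ₊₁⌋:
  k=1: m=47, d=66, a=1
  k=2: m=19, d=29, a=2
  k=3: m=39, d=26, a=3
  k=4: m=39, d=29, a=2
  k=5: m=19, d=66, a=1
  k=6: m=47, d=1, a=94
d=1 and a=2a₀=94 at k=6, so the next step gives (m, d) = (47, 66) again — its k=1 value — and the period has length 6.

[47; 1, 2, 3, 2, 1, 94]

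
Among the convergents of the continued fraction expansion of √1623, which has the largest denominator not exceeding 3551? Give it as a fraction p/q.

√1623 = [40; 3, 2, 26, 2, 3, 80, …] (period length 6).
Convergents:
  p_0/q_0 = 40/1
  p_1/q_1 = 121/3
  p_2/q_2 = 282/7
  p_3/q_3 = 7453/185
  p_4/q_4 = 15188/377
  p_5/q_5 = 53017/1316
  p_6/q_6 = 4256548/105657
q_5 = 1316 ≤ 3551 < 105657 = q_6, so the answer is 53017/1316.

53017/1316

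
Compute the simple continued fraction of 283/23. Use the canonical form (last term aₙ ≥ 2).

[12; 3, 3, 2]

283 = 12×23 + 7
23 = 3×7 + 2
7 = 3×2 + 1
2 = 2×1 + 0  (stop)
So 283/23 = [12; 3, 3, 2].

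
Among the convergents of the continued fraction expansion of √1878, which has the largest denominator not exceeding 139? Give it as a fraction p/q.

5677/131

√1878 = [43; 2, 1, 42, 1, 2, 86, …] (period length 6).
Convergents:
  p_0/q_0 = 43/1
  p_1/q_1 = 87/2
  p_2/q_2 = 130/3
  p_3/q_3 = 5547/128
  p_4/q_4 = 5677/131
  p_5/q_5 = 16901/390
q_4 = 131 ≤ 139 < 390 = q_5, so the answer is 5677/131.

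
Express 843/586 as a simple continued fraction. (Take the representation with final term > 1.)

843 = 1*586 + 257
586 = 2*257 + 72
257 = 3*72 + 41
72 = 1*41 + 31
41 = 1*31 + 10
31 = 3*10 + 1
10 = 10*1 + 0  (stop)
So 843/586 = [1; 2, 3, 1, 1, 3, 10].

[1; 2, 3, 1, 1, 3, 10]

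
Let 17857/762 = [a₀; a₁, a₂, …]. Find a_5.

2

17857 = 23·762 + 331   →  a_0 = 23
762 = 2·331 + 100   →  a_1 = 2
331 = 3·100 + 31   →  a_2 = 3
100 = 3·31 + 7   →  a_3 = 3
31 = 4·7 + 3   →  a_4 = 4
7 = 2·3 + 1   →  a_5 = 2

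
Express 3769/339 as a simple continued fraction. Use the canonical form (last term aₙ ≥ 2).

[11; 8, 2, 9, 2]

3769 = 11·339 + 40
339 = 8·40 + 19
40 = 2·19 + 2
19 = 9·2 + 1
2 = 2·1 + 0  (stop)
So 3769/339 = [11; 8, 2, 9, 2].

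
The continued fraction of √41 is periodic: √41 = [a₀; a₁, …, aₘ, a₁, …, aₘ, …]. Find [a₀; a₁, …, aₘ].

a₀ = ⌊√41⌋ = 6.
With m₀=0, d₀=1 and mₖ₊₁ = dₖaₖ − mₖ, dₖ₊₁ = (n − mₖ₊₁²)/dₖ, aₖ₊₁ = ⌊(a₀+mₖ₊₁)/dₖ₊₁⌋:
  k=1: m=6, d=5, a=2
  k=2: m=4, d=5, a=2
  k=3: m=6, d=1, a=12
d=1 and a=2a₀=12 at k=3, so the next step gives (m, d) = (6, 5) again — its k=1 value — and the period has length 3.

[6; 2, 2, 12]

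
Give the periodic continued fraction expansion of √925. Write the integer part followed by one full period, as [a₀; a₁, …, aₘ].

[30; 2, 2, 2, 2, 60]

a₀ = ⌊√925⌋ = 30.
With m₀=0, d₀=1 and mₖ₊₁ = dₖaₖ − mₖ, dₖ₊₁ = (n − mₖ₊₁²)/dₖ, aₖ₊₁ = ⌊(a₀+mₖ₊₁)/dₖ₊₁⌋:
  k=1: m=30, d=25, a=2
  k=2: m=20, d=21, a=2
  k=3: m=22, d=21, a=2
  k=4: m=20, d=25, a=2
  k=5: m=30, d=1, a=60
d=1 and a=2a₀=60 at k=5, so the next step gives (m, d) = (30, 25) again — its k=1 value — and the period has length 5.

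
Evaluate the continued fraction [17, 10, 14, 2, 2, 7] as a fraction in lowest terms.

91772/5367

Fold from the inside: start with 7/1.
  2 + 1/7 = 15/7
  2 + 7/15 = 37/15
  14 + 15/37 = 533/37
  10 + 37/533 = 5367/533
  17 + 533/5367 = 91772/5367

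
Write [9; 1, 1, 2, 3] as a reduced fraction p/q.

Using pₖ = aₖpₖ₋₁ + pₖ₋₂ and qₖ = aₖqₖ₋₁ + qₖ₋₂:
  k=0: a=9, p=9, q=1
  k=1: a=1, p=10, q=1
  k=2: a=1, p=19, q=2
  k=3: a=2, p=48, q=5
  k=4: a=3, p=163, q=17

163/17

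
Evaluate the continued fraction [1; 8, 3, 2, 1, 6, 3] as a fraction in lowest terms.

1962/1751

Fold from the inside: start with 3/1.
  6 + 1/3 = 19/3
  1 + 3/19 = 22/19
  2 + 19/22 = 63/22
  3 + 22/63 = 211/63
  8 + 63/211 = 1751/211
  1 + 211/1751 = 1962/1751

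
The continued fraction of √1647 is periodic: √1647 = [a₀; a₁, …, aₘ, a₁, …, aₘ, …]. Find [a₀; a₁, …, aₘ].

[40; 1, 1, 2, 1, 1, 80]

a₀ = ⌊√1647⌋ = 40.
With m₀=0, d₀=1 and mₖ₊₁ = dₖaₖ − mₖ, dₖ₊₁ = (n − mₖ₊₁²)/dₖ, aₖ₊₁ = ⌊(a₀+mₖ₊₁)/dₖ₊₁⌋:
  k=1: m=40, d=47, a=1
  k=2: m=7, d=34, a=1
  k=3: m=27, d=27, a=2
  k=4: m=27, d=34, a=1
  k=5: m=7, d=47, a=1
  k=6: m=40, d=1, a=80
d=1 and a=2a₀=80 at k=6, so the next step gives (m, d) = (40, 47) again — its k=1 value — and the period has length 6.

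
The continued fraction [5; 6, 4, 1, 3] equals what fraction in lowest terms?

Fold from the inside: start with 3/1.
  1 + 1/3 = 4/3
  4 + 3/4 = 19/4
  6 + 4/19 = 118/19
  5 + 19/118 = 609/118

609/118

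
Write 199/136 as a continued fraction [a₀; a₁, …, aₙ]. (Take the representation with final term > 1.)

[1; 2, 6, 3, 3]

199 = 1*136 + 63
136 = 2*63 + 10
63 = 6*10 + 3
10 = 3*3 + 1
3 = 3*1 + 0  (stop)
So 199/136 = [1; 2, 6, 3, 3].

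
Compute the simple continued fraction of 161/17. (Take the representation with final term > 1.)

161 = 9·17 + 8
17 = 2·8 + 1
8 = 8·1 + 0  (stop)
So 161/17 = [9; 2, 8].

[9; 2, 8]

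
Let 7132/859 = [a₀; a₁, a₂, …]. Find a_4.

7132 = 8·859 + 260   →  a_0 = 8
859 = 3·260 + 79   →  a_1 = 3
260 = 3·79 + 23   →  a_2 = 3
79 = 3·23 + 10   →  a_3 = 3
23 = 2·10 + 3   →  a_4 = 2

2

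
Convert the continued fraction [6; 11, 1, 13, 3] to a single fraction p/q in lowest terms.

3121/513

Fold from the inside: start with 3/1.
  13 + 1/3 = 40/3
  1 + 3/40 = 43/40
  11 + 40/43 = 513/43
  6 + 43/513 = 3121/513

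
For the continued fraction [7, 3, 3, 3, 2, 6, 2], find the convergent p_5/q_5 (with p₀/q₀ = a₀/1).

3571/489

Using pₖ = aₖpₖ₋₁ + pₖ₋₂, qₖ = aₖqₖ₋₁ + qₖ₋₂ (with p₋₁=1, p₋₂=0, q₋₁=0, q₋₂=1):
  k=0: a=7, p=7, q=1
  k=1: a=3, p=22, q=3
  k=2: a=3, p=73, q=10
  k=3: a=3, p=241, q=33
  k=4: a=2, p=555, q=76
  k=5: a=6, p=3571, q=489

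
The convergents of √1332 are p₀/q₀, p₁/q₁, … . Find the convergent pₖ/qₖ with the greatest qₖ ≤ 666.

√1332 = [36; 2, 72, …] (period length 2).
Convergents:
  p_0/q_0 = 36/1
  p_1/q_1 = 73/2
  p_2/q_2 = 5292/145
  p_3/q_3 = 10657/292
  p_4/q_4 = 772596/21169
q_3 = 292 ≤ 666 < 21169 = q_4, so the answer is 10657/292.

10657/292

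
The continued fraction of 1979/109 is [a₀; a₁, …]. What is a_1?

6

1979 = 18·109 + 17   →  a_0 = 18
109 = 6·17 + 7   →  a_1 = 6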